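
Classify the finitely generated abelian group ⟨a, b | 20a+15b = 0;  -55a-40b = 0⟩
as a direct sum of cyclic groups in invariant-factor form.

rank_ℚ(R)=2; free=2−2=0
SNF(R) diag = [5, 5] → torsion [5, 5]

Answer: M ≅ ℤ/5 ⊕ ℤ/5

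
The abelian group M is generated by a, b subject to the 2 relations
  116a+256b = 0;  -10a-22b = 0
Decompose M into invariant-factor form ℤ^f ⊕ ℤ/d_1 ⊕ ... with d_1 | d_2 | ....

rank_ℚ(R)=2; free=2−2=0
SNF(R) diag = [2, 4] → torsion [2, 4]

Answer: M ≅ ℤ/2 ⊕ ℤ/4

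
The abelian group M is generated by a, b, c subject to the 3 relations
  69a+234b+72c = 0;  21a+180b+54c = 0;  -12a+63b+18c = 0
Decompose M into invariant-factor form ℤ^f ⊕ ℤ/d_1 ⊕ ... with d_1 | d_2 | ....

rank_ℚ(R)=3; free=3−3=0
SNF(R) diag = [3, 9, 18] → torsion [3, 9, 18]

Answer: M ≅ ℤ/3 ⊕ ℤ/9 ⊕ ℤ/18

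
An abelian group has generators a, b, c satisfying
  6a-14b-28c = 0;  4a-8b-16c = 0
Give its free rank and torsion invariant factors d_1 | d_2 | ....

rank_ℚ(R)=2; free=3−2=1
SNF(R) diag = [2, 4] → torsion [2, 4]

Answer: M ≅ ℤ^1 ⊕ ℤ/2 ⊕ ℤ/4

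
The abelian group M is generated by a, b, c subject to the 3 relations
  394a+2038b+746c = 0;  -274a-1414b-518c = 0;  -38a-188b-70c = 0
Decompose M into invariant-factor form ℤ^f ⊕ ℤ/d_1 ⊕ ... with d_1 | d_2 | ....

rank_ℚ(R)=3; free=3−3=0
SNF(R) diag = [2, 6, 12] → torsion [2, 6, 12]

Answer: M ≅ ℤ/2 ⊕ ℤ/6 ⊕ ℤ/12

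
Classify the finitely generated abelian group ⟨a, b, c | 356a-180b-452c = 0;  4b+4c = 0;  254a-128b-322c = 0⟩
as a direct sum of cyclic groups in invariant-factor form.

rank_ℚ(R)=3; free=3−3=0
SNF(R) diag = [2, 4, 12] → torsion [2, 4, 12]

Answer: M ≅ ℤ/2 ⊕ ℤ/4 ⊕ ℤ/12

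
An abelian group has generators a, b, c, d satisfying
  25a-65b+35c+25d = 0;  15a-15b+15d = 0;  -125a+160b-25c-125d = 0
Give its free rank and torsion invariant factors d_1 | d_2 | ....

Answer: M ≅ ℤ^1 ⊕ ℤ/5 ⊕ ℤ/15 ⊕ ℤ/45

Derivation:
rank_ℚ(R)=3; free=4−3=1
SNF(R) diag = [5, 15, 45] → torsion [5, 15, 45]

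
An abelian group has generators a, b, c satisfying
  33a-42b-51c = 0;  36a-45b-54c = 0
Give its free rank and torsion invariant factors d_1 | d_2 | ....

rank_ℚ(R)=2; free=3−2=1
SNF(R) diag = [3, 9] → torsion [3, 9]

Answer: M ≅ ℤ^1 ⊕ ℤ/3 ⊕ ℤ/9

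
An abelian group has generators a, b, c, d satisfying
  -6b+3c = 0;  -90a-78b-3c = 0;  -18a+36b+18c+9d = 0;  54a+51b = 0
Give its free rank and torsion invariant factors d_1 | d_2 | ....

rank_ℚ(R)=4; free=4−4=0
SNF(R) diag = [3, 3, 9, 18] → torsion [3, 3, 9, 18]

Answer: M ≅ ℤ/3 ⊕ ℤ/3 ⊕ ℤ/9 ⊕ ℤ/18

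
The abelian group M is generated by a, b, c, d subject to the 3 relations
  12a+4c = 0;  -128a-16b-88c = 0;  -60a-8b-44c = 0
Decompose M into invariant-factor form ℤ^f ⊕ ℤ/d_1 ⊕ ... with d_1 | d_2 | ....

rank_ℚ(R)=3; free=4−3=1
SNF(R) diag = [4, 8, 8] → torsion [4, 8, 8]

Answer: M ≅ ℤ^1 ⊕ ℤ/4 ⊕ ℤ/8 ⊕ ℤ/8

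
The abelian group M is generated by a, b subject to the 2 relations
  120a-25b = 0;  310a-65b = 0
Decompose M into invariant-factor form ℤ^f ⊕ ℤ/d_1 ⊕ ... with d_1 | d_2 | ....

Answer: M ≅ ℤ/5 ⊕ ℤ/10

Derivation:
rank_ℚ(R)=2; free=2−2=0
SNF(R) diag = [5, 10] → torsion [5, 10]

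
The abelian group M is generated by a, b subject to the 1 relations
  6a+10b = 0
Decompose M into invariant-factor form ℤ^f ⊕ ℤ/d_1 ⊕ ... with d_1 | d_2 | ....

Answer: M ≅ ℤ^1 ⊕ ℤ/2

Derivation:
rank_ℚ(R)=1; free=2−1=1
SNF(R) diag = [2] → torsion [2]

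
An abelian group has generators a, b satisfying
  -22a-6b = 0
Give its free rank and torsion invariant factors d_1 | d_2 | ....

rank_ℚ(R)=1; free=2−1=1
SNF(R) diag = [2] → torsion [2]

Answer: M ≅ ℤ^1 ⊕ ℤ/2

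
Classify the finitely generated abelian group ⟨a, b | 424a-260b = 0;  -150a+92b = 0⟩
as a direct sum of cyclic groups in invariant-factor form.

rank_ℚ(R)=2; free=2−2=0
SNF(R) diag = [2, 4] → torsion [2, 4]

Answer: M ≅ ℤ/2 ⊕ ℤ/4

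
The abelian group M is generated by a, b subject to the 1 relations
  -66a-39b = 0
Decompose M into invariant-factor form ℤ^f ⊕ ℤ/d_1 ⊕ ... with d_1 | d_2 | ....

rank_ℚ(R)=1; free=2−1=1
SNF(R) diag = [3] → torsion [3]

Answer: M ≅ ℤ^1 ⊕ ℤ/3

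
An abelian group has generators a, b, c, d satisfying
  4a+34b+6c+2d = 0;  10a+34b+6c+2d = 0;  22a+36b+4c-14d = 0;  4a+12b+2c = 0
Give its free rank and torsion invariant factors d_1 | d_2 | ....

Answer: M ≅ ℤ/2 ⊕ ℤ/2 ⊕ ℤ/2 ⊕ ℤ/6

Derivation:
rank_ℚ(R)=4; free=4−4=0
SNF(R) diag = [2, 2, 2, 6] → torsion [2, 2, 2, 6]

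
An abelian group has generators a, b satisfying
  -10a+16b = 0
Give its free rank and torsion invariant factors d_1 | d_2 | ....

Answer: M ≅ ℤ^1 ⊕ ℤ/2

Derivation:
rank_ℚ(R)=1; free=2−1=1
SNF(R) diag = [2] → torsion [2]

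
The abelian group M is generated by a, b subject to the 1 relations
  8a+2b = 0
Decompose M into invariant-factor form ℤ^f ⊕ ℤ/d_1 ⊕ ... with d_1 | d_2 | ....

rank_ℚ(R)=1; free=2−1=1
SNF(R) diag = [2] → torsion [2]

Answer: M ≅ ℤ^1 ⊕ ℤ/2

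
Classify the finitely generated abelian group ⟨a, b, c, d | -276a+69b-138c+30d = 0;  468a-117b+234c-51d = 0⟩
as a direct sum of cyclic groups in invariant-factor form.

rank_ℚ(R)=2; free=4−2=2
SNF(R) diag = [3, 3] → torsion [3, 3]

Answer: M ≅ ℤ^2 ⊕ ℤ/3 ⊕ ℤ/3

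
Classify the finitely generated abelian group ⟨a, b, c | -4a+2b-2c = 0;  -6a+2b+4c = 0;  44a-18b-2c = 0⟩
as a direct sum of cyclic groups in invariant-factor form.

rank_ℚ(R)=3; free=3−3=0
SNF(R) diag = [2, 2, 4] → torsion [2, 2, 4]

Answer: M ≅ ℤ/2 ⊕ ℤ/2 ⊕ ℤ/4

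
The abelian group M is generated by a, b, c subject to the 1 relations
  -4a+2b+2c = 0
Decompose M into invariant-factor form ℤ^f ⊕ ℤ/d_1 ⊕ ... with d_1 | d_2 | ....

rank_ℚ(R)=1; free=3−1=2
SNF(R) diag = [2] → torsion [2]

Answer: M ≅ ℤ^2 ⊕ ℤ/2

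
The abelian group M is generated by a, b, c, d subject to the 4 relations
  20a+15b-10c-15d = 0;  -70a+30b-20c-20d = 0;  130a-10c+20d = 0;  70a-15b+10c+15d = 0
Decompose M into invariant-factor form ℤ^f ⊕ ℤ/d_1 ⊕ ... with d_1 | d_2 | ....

rank_ℚ(R)=4; free=4−4=0
SNF(R) diag = [5, 10, 30, 90] → torsion [5, 10, 30, 90]

Answer: M ≅ ℤ/5 ⊕ ℤ/10 ⊕ ℤ/30 ⊕ ℤ/90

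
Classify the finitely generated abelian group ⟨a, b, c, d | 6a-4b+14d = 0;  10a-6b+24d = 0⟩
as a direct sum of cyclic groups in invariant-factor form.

Answer: M ≅ ℤ^2 ⊕ ℤ/2 ⊕ ℤ/2

Derivation:
rank_ℚ(R)=2; free=4−2=2
SNF(R) diag = [2, 2] → torsion [2, 2]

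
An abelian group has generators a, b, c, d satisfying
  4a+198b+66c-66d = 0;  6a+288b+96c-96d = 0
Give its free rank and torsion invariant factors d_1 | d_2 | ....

rank_ℚ(R)=2; free=4−2=2
SNF(R) diag = [2, 6] → torsion [2, 6]

Answer: M ≅ ℤ^2 ⊕ ℤ/2 ⊕ ℤ/6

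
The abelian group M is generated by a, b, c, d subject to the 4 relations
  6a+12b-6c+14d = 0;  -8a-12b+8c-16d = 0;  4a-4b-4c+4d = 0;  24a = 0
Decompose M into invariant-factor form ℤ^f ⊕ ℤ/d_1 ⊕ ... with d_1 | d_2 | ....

Answer: M ≅ ℤ/2 ⊕ ℤ/4 ⊕ ℤ/8 ⊕ ℤ/24

Derivation:
rank_ℚ(R)=4; free=4−4=0
SNF(R) diag = [2, 4, 8, 24] → torsion [2, 4, 8, 24]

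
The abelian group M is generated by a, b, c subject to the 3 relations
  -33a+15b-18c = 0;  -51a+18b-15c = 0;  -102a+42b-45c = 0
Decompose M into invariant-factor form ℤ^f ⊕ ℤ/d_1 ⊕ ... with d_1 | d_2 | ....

Answer: M ≅ ℤ/3 ⊕ ℤ/3 ⊕ ℤ/3

Derivation:
rank_ℚ(R)=3; free=3−3=0
SNF(R) diag = [3, 3, 3] → torsion [3, 3, 3]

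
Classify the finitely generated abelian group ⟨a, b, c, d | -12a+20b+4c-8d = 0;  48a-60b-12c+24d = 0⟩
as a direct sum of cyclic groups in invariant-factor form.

rank_ℚ(R)=2; free=4−2=2
SNF(R) diag = [4, 12] → torsion [4, 12]

Answer: M ≅ ℤ^2 ⊕ ℤ/4 ⊕ ℤ/12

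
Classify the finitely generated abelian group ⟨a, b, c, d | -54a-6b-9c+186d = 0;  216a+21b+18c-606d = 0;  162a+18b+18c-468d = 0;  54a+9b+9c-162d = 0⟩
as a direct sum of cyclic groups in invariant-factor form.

rank_ℚ(R)=4; free=4−4=0
SNF(R) diag = [3, 9, 18, 54] → torsion [3, 9, 18, 54]

Answer: M ≅ ℤ/3 ⊕ ℤ/9 ⊕ ℤ/18 ⊕ ℤ/54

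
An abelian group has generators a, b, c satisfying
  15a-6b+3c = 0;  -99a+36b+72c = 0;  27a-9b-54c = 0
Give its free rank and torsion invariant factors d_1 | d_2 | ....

rank_ℚ(R)=3; free=3−3=0
SNF(R) diag = [3, 9, 27] → torsion [3, 9, 27]

Answer: M ≅ ℤ/3 ⊕ ℤ/9 ⊕ ℤ/27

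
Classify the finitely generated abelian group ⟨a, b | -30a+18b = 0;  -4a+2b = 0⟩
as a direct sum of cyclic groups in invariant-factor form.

rank_ℚ(R)=2; free=2−2=0
SNF(R) diag = [2, 6] → torsion [2, 6]

Answer: M ≅ ℤ/2 ⊕ ℤ/6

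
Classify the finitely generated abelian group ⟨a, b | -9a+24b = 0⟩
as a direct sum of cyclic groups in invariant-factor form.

Answer: M ≅ ℤ^1 ⊕ ℤ/3

Derivation:
rank_ℚ(R)=1; free=2−1=1
SNF(R) diag = [3] → torsion [3]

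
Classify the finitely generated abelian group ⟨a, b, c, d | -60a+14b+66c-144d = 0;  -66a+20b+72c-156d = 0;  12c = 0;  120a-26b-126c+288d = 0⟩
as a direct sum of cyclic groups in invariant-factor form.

rank_ℚ(R)=4; free=4−4=0
SNF(R) diag = [2, 6, 12, 24] → torsion [2, 6, 12, 24]

Answer: M ≅ ℤ/2 ⊕ ℤ/6 ⊕ ℤ/12 ⊕ ℤ/24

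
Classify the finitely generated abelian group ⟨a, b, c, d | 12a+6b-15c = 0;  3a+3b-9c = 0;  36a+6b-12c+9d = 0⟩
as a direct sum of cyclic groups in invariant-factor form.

rank_ℚ(R)=3; free=4−3=1
SNF(R) diag = [3, 3, 9] → torsion [3, 3, 9]

Answer: M ≅ ℤ^1 ⊕ ℤ/3 ⊕ ℤ/3 ⊕ ℤ/9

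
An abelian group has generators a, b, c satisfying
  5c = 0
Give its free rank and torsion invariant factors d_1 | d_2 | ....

Answer: M ≅ ℤ^2 ⊕ ℤ/5

Derivation:
rank_ℚ(R)=1; free=3−1=2
SNF(R) diag = [5] → torsion [5]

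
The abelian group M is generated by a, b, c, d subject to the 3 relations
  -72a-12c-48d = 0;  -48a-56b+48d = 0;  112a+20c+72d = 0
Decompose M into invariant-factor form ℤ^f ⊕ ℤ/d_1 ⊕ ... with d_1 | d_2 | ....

rank_ℚ(R)=3; free=4−3=1
SNF(R) diag = [4, 8, 24] → torsion [4, 8, 24]

Answer: M ≅ ℤ^1 ⊕ ℤ/4 ⊕ ℤ/8 ⊕ ℤ/24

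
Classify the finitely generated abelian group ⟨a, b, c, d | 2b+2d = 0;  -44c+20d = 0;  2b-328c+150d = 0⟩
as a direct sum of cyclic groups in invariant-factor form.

Answer: M ≅ ℤ^1 ⊕ ℤ/2 ⊕ ℤ/4 ⊕ ℤ/12

Derivation:
rank_ℚ(R)=3; free=4−3=1
SNF(R) diag = [2, 4, 12] → torsion [2, 4, 12]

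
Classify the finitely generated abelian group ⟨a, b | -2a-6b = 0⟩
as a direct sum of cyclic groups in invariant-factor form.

rank_ℚ(R)=1; free=2−1=1
SNF(R) diag = [2] → torsion [2]

Answer: M ≅ ℤ^1 ⊕ ℤ/2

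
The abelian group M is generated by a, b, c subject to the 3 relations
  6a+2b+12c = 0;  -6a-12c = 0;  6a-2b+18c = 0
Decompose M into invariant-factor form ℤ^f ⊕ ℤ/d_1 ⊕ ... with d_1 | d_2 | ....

Answer: M ≅ ℤ/2 ⊕ ℤ/6 ⊕ ℤ/6

Derivation:
rank_ℚ(R)=3; free=3−3=0
SNF(R) diag = [2, 6, 6] → torsion [2, 6, 6]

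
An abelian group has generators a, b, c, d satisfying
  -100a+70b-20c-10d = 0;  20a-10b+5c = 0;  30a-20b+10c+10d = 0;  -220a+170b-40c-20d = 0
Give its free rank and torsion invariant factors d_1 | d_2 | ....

rank_ℚ(R)=4; free=4−4=0
SNF(R) diag = [5, 10, 10, 30] → torsion [5, 10, 10, 30]

Answer: M ≅ ℤ/5 ⊕ ℤ/10 ⊕ ℤ/10 ⊕ ℤ/30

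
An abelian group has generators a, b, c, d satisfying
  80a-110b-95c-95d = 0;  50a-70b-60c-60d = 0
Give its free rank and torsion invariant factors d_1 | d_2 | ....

rank_ℚ(R)=2; free=4−2=2
SNF(R) diag = [5, 10] → torsion [5, 10]

Answer: M ≅ ℤ^2 ⊕ ℤ/5 ⊕ ℤ/10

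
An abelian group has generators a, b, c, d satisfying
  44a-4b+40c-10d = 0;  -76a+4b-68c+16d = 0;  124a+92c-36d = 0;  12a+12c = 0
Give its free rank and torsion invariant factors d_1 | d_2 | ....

rank_ℚ(R)=4; free=4−4=0
SNF(R) diag = [2, 4, 12, 24] → torsion [2, 4, 12, 24]

Answer: M ≅ ℤ/2 ⊕ ℤ/4 ⊕ ℤ/12 ⊕ ℤ/24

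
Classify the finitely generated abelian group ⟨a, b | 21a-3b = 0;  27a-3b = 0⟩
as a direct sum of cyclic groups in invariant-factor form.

Answer: M ≅ ℤ/3 ⊕ ℤ/6

Derivation:
rank_ℚ(R)=2; free=2−2=0
SNF(R) diag = [3, 6] → torsion [3, 6]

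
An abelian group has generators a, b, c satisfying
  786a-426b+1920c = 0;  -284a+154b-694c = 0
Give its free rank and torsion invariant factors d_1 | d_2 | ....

Answer: M ≅ ℤ^1 ⊕ ℤ/2 ⊕ ℤ/6

Derivation:
rank_ℚ(R)=2; free=3−2=1
SNF(R) diag = [2, 6] → torsion [2, 6]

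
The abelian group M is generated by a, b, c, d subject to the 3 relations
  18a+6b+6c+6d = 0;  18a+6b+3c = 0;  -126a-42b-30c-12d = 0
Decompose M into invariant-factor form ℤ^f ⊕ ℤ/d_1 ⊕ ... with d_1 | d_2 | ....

rank_ℚ(R)=3; free=4−3=1
SNF(R) diag = [3, 6, 6] → torsion [3, 6, 6]

Answer: M ≅ ℤ^1 ⊕ ℤ/3 ⊕ ℤ/6 ⊕ ℤ/6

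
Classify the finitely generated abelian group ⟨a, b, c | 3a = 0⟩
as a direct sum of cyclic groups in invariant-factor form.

Answer: M ≅ ℤ^2 ⊕ ℤ/3

Derivation:
rank_ℚ(R)=1; free=3−1=2
SNF(R) diag = [3] → torsion [3]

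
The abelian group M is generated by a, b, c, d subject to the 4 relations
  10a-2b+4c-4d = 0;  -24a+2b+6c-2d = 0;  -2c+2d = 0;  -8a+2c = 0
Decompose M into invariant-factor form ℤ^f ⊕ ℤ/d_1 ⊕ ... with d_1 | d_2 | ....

rank_ℚ(R)=4; free=4−4=0
SNF(R) diag = [2, 2, 2, 2] → torsion [2, 2, 2, 2]

Answer: M ≅ ℤ/2 ⊕ ℤ/2 ⊕ ℤ/2 ⊕ ℤ/2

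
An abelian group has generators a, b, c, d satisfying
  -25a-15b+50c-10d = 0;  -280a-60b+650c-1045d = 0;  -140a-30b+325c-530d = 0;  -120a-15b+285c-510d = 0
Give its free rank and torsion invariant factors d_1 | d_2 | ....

Answer: M ≅ ℤ/5 ⊕ ℤ/15 ⊕ ℤ/15 ⊕ ℤ/45

Derivation:
rank_ℚ(R)=4; free=4−4=0
SNF(R) diag = [5, 15, 15, 45] → torsion [5, 15, 15, 45]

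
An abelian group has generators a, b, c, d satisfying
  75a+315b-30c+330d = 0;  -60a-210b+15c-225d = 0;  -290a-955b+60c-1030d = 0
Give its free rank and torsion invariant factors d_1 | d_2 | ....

rank_ℚ(R)=3; free=4−3=1
SNF(R) diag = [5, 15, 15] → torsion [5, 15, 15]

Answer: M ≅ ℤ^1 ⊕ ℤ/5 ⊕ ℤ/15 ⊕ ℤ/15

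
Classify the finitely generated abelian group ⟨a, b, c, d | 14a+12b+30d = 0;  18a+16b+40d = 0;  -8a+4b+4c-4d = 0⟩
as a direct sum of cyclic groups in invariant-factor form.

Answer: M ≅ ℤ^1 ⊕ ℤ/2 ⊕ ℤ/2 ⊕ ℤ/4

Derivation:
rank_ℚ(R)=3; free=4−3=1
SNF(R) diag = [2, 2, 4] → torsion [2, 2, 4]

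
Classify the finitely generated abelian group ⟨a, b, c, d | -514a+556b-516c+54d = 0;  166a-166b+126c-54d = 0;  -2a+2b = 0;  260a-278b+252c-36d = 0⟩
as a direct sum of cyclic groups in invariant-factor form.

rank_ℚ(R)=4; free=4−4=0
SNF(R) diag = [2, 6, 18, 18] → torsion [2, 6, 18, 18]

Answer: M ≅ ℤ/2 ⊕ ℤ/6 ⊕ ℤ/18 ⊕ ℤ/18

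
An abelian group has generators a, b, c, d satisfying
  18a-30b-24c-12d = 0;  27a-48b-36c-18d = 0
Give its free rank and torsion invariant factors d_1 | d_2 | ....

Answer: M ≅ ℤ^2 ⊕ ℤ/3 ⊕ ℤ/6

Derivation:
rank_ℚ(R)=2; free=4−2=2
SNF(R) diag = [3, 6] → torsion [3, 6]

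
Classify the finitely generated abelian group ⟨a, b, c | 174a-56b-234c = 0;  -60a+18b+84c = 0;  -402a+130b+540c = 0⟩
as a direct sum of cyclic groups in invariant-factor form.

Answer: M ≅ ℤ/2 ⊕ ℤ/6 ⊕ ℤ/18

Derivation:
rank_ℚ(R)=3; free=3−3=0
SNF(R) diag = [2, 6, 18] → torsion [2, 6, 18]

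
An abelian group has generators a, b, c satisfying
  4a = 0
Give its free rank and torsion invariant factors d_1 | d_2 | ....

rank_ℚ(R)=1; free=3−1=2
SNF(R) diag = [4] → torsion [4]

Answer: M ≅ ℤ^2 ⊕ ℤ/4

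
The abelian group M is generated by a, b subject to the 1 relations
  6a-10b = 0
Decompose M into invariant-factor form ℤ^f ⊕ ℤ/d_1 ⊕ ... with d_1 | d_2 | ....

Answer: M ≅ ℤ^1 ⊕ ℤ/2

Derivation:
rank_ℚ(R)=1; free=2−1=1
SNF(R) diag = [2] → torsion [2]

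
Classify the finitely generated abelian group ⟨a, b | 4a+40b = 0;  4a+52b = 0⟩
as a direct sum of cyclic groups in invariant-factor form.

Answer: M ≅ ℤ/4 ⊕ ℤ/12

Derivation:
rank_ℚ(R)=2; free=2−2=0
SNF(R) diag = [4, 12] → torsion [4, 12]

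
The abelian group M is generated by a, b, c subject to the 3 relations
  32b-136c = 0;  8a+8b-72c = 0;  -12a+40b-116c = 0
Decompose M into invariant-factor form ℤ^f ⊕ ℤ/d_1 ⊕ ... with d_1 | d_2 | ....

Answer: M ≅ ℤ/4 ⊕ ℤ/8 ⊕ ℤ/24

Derivation:
rank_ℚ(R)=3; free=3−3=0
SNF(R) diag = [4, 8, 24] → torsion [4, 8, 24]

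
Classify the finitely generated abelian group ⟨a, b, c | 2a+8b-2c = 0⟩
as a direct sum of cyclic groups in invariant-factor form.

Answer: M ≅ ℤ^2 ⊕ ℤ/2

Derivation:
rank_ℚ(R)=1; free=3−1=2
SNF(R) diag = [2] → torsion [2]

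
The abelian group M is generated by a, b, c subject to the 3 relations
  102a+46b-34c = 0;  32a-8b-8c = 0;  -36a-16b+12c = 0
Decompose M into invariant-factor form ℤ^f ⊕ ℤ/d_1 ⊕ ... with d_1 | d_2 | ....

rank_ℚ(R)=3; free=3−3=0
SNF(R) diag = [2, 4, 8] → torsion [2, 4, 8]

Answer: M ≅ ℤ/2 ⊕ ℤ/4 ⊕ ℤ/8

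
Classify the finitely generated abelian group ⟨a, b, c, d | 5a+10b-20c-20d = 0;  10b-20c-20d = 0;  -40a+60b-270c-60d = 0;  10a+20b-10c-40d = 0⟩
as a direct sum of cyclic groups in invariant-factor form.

Answer: M ≅ ℤ/5 ⊕ ℤ/10 ⊕ ℤ/30 ⊕ ℤ/60

Derivation:
rank_ℚ(R)=4; free=4−4=0
SNF(R) diag = [5, 10, 30, 60] → torsion [5, 10, 30, 60]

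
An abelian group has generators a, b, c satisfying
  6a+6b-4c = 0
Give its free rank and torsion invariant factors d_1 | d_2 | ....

rank_ℚ(R)=1; free=3−1=2
SNF(R) diag = [2] → torsion [2]

Answer: M ≅ ℤ^2 ⊕ ℤ/2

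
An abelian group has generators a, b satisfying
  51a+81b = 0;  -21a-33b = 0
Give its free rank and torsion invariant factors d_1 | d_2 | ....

rank_ℚ(R)=2; free=2−2=0
SNF(R) diag = [3, 6] → torsion [3, 6]

Answer: M ≅ ℤ/3 ⊕ ℤ/6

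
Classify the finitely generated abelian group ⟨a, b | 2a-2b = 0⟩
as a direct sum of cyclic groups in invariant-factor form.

rank_ℚ(R)=1; free=2−1=1
SNF(R) diag = [2] → torsion [2]

Answer: M ≅ ℤ^1 ⊕ ℤ/2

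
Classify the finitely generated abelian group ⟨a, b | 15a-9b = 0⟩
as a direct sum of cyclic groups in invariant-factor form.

Answer: M ≅ ℤ^1 ⊕ ℤ/3

Derivation:
rank_ℚ(R)=1; free=2−1=1
SNF(R) diag = [3] → torsion [3]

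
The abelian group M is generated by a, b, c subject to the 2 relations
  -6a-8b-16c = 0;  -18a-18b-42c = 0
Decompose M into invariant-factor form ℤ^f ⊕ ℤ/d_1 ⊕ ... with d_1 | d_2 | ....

Answer: M ≅ ℤ^1 ⊕ ℤ/2 ⊕ ℤ/6

Derivation:
rank_ℚ(R)=2; free=3−2=1
SNF(R) diag = [2, 6] → torsion [2, 6]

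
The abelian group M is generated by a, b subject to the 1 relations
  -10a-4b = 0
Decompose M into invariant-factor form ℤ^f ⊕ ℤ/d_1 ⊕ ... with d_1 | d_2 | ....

Answer: M ≅ ℤ^1 ⊕ ℤ/2

Derivation:
rank_ℚ(R)=1; free=2−1=1
SNF(R) diag = [2] → torsion [2]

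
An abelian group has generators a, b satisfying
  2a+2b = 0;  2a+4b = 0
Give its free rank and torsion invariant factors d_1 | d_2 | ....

Answer: M ≅ ℤ/2 ⊕ ℤ/2

Derivation:
rank_ℚ(R)=2; free=2−2=0
SNF(R) diag = [2, 2] → torsion [2, 2]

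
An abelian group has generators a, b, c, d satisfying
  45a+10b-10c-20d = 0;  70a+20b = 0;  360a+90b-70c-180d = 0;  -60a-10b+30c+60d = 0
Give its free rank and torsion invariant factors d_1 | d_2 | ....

rank_ℚ(R)=4; free=4−4=0
SNF(R) diag = [5, 10, 20, 40] → torsion [5, 10, 20, 40]

Answer: M ≅ ℤ/5 ⊕ ℤ/10 ⊕ ℤ/20 ⊕ ℤ/40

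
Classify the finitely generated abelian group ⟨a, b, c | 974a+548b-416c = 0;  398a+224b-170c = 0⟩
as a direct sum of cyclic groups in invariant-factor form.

Answer: M ≅ ℤ^1 ⊕ ℤ/2 ⊕ ℤ/6

Derivation:
rank_ℚ(R)=2; free=3−2=1
SNF(R) diag = [2, 6] → torsion [2, 6]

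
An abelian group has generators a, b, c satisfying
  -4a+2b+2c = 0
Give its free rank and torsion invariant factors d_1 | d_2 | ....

rank_ℚ(R)=1; free=3−1=2
SNF(R) diag = [2] → torsion [2]

Answer: M ≅ ℤ^2 ⊕ ℤ/2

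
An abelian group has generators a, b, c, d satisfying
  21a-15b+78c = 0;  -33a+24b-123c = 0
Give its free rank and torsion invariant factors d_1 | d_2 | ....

Answer: M ≅ ℤ^2 ⊕ ℤ/3 ⊕ ℤ/3

Derivation:
rank_ℚ(R)=2; free=4−2=2
SNF(R) diag = [3, 3] → torsion [3, 3]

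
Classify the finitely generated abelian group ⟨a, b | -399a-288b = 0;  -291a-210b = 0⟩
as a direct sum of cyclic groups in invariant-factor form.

rank_ℚ(R)=2; free=2−2=0
SNF(R) diag = [3, 6] → torsion [3, 6]

Answer: M ≅ ℤ/3 ⊕ ℤ/6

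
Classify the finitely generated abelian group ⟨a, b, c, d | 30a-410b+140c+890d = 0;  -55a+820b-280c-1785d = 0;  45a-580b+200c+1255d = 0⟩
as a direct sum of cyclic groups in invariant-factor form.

rank_ℚ(R)=3; free=4−3=1
SNF(R) diag = [5, 10, 20] → torsion [5, 10, 20]

Answer: M ≅ ℤ^1 ⊕ ℤ/5 ⊕ ℤ/10 ⊕ ℤ/20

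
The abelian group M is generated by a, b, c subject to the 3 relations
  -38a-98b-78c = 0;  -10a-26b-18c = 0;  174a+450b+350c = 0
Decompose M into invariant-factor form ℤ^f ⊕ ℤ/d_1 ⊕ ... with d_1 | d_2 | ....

Answer: M ≅ ℤ/2 ⊕ ℤ/4 ⊕ ℤ/8

Derivation:
rank_ℚ(R)=3; free=3−3=0
SNF(R) diag = [2, 4, 8] → torsion [2, 4, 8]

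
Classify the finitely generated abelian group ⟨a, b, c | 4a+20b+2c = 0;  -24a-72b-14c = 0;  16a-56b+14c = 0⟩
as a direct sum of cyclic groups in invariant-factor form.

Answer: M ≅ ℤ/2 ⊕ ℤ/4 ⊕ ℤ/8

Derivation:
rank_ℚ(R)=3; free=3−3=0
SNF(R) diag = [2, 4, 8] → torsion [2, 4, 8]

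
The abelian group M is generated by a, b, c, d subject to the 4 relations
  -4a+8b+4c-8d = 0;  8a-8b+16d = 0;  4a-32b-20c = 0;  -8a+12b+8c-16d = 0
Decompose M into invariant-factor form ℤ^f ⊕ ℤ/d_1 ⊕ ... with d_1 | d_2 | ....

rank_ℚ(R)=4; free=4−4=0
SNF(R) diag = [4, 4, 8, 8] → torsion [4, 4, 8, 8]

Answer: M ≅ ℤ/4 ⊕ ℤ/4 ⊕ ℤ/8 ⊕ ℤ/8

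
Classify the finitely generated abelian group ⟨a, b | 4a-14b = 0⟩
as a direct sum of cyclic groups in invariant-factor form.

Answer: M ≅ ℤ^1 ⊕ ℤ/2

Derivation:
rank_ℚ(R)=1; free=2−1=1
SNF(R) diag = [2] → torsion [2]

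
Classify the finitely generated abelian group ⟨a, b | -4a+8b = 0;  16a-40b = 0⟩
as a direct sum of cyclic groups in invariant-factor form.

Answer: M ≅ ℤ/4 ⊕ ℤ/8

Derivation:
rank_ℚ(R)=2; free=2−2=0
SNF(R) diag = [4, 8] → torsion [4, 8]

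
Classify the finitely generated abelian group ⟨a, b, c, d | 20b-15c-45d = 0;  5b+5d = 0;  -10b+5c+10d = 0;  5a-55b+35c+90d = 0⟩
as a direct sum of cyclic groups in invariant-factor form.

Answer: M ≅ ℤ/5 ⊕ ℤ/5 ⊕ ℤ/5 ⊕ ℤ/5

Derivation:
rank_ℚ(R)=4; free=4−4=0
SNF(R) diag = [5, 5, 5, 5] → torsion [5, 5, 5, 5]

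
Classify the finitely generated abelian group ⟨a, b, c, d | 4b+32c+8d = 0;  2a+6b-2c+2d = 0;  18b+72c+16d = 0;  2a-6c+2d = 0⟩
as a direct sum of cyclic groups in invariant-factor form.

Answer: M ≅ ℤ/2 ⊕ ℤ/2 ⊕ ℤ/4 ⊕ ℤ/8

Derivation:
rank_ℚ(R)=4; free=4−4=0
SNF(R) diag = [2, 2, 4, 8] → torsion [2, 2, 4, 8]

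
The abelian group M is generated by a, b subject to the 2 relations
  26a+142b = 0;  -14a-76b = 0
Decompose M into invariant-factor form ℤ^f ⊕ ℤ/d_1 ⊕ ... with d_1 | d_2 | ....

Answer: M ≅ ℤ/2 ⊕ ℤ/6

Derivation:
rank_ℚ(R)=2; free=2−2=0
SNF(R) diag = [2, 6] → torsion [2, 6]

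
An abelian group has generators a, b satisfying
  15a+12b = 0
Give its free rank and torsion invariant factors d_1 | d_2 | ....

Answer: M ≅ ℤ^1 ⊕ ℤ/3

Derivation:
rank_ℚ(R)=1; free=2−1=1
SNF(R) diag = [3] → torsion [3]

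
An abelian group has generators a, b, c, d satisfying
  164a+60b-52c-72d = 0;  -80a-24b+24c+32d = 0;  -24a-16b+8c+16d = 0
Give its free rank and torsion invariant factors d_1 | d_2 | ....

Answer: M ≅ ℤ^1 ⊕ ℤ/4 ⊕ ℤ/8 ⊕ ℤ/8

Derivation:
rank_ℚ(R)=3; free=4−3=1
SNF(R) diag = [4, 8, 8] → torsion [4, 8, 8]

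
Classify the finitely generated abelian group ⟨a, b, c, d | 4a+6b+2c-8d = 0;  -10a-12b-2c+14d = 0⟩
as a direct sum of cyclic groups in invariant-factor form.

Answer: M ≅ ℤ^2 ⊕ ℤ/2 ⊕ ℤ/6

Derivation:
rank_ℚ(R)=2; free=4−2=2
SNF(R) diag = [2, 6] → torsion [2, 6]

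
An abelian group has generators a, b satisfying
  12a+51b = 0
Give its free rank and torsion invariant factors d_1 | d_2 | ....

rank_ℚ(R)=1; free=2−1=1
SNF(R) diag = [3] → torsion [3]

Answer: M ≅ ℤ^1 ⊕ ℤ/3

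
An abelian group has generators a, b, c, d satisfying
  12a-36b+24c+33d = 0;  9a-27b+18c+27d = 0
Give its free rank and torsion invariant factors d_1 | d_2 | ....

rank_ℚ(R)=2; free=4−2=2
SNF(R) diag = [3, 9] → torsion [3, 9]

Answer: M ≅ ℤ^2 ⊕ ℤ/3 ⊕ ℤ/9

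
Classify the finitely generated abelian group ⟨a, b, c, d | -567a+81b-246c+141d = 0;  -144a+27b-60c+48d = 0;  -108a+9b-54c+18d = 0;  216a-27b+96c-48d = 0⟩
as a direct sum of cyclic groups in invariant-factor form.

Answer: M ≅ ℤ/3 ⊕ ℤ/9 ⊕ ℤ/18 ⊕ ℤ/36

Derivation:
rank_ℚ(R)=4; free=4−4=0
SNF(R) diag = [3, 9, 18, 36] → torsion [3, 9, 18, 36]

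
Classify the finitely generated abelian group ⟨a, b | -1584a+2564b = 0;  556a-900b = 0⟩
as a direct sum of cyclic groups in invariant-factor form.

Answer: M ≅ ℤ/4 ⊕ ℤ/4

Derivation:
rank_ℚ(R)=2; free=2−2=0
SNF(R) diag = [4, 4] → torsion [4, 4]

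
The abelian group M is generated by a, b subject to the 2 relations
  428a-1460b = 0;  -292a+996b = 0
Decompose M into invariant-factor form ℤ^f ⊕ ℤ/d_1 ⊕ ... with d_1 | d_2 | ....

rank_ℚ(R)=2; free=2−2=0
SNF(R) diag = [4, 8] → torsion [4, 8]

Answer: M ≅ ℤ/4 ⊕ ℤ/8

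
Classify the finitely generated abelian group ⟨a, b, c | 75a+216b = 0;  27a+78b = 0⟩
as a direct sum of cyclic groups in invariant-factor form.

Answer: M ≅ ℤ^1 ⊕ ℤ/3 ⊕ ℤ/6

Derivation:
rank_ℚ(R)=2; free=3−2=1
SNF(R) diag = [3, 6] → torsion [3, 6]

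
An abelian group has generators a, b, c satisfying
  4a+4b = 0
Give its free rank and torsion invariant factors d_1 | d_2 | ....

rank_ℚ(R)=1; free=3−1=2
SNF(R) diag = [4] → torsion [4]

Answer: M ≅ ℤ^2 ⊕ ℤ/4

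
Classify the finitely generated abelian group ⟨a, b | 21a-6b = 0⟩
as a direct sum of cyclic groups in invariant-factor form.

rank_ℚ(R)=1; free=2−1=1
SNF(R) diag = [3] → torsion [3]

Answer: M ≅ ℤ^1 ⊕ ℤ/3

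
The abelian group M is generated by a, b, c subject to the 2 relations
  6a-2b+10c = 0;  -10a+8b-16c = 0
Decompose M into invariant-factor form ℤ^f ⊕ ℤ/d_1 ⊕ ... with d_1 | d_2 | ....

rank_ℚ(R)=2; free=3−2=1
SNF(R) diag = [2, 2] → torsion [2, 2]

Answer: M ≅ ℤ^1 ⊕ ℤ/2 ⊕ ℤ/2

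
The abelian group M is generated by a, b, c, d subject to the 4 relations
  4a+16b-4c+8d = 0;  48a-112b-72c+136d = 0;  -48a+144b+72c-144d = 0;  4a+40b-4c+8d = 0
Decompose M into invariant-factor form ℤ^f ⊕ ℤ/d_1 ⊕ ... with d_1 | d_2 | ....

rank_ℚ(R)=4; free=4−4=0
SNF(R) diag = [4, 8, 24, 24] → torsion [4, 8, 24, 24]

Answer: M ≅ ℤ/4 ⊕ ℤ/8 ⊕ ℤ/24 ⊕ ℤ/24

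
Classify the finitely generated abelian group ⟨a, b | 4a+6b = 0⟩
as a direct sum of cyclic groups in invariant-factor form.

Answer: M ≅ ℤ^1 ⊕ ℤ/2

Derivation:
rank_ℚ(R)=1; free=2−1=1
SNF(R) diag = [2] → torsion [2]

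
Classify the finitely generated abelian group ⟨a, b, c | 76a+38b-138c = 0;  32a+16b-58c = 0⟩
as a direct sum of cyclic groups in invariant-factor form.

Answer: M ≅ ℤ^1 ⊕ ℤ/2 ⊕ ℤ/2

Derivation:
rank_ℚ(R)=2; free=3−2=1
SNF(R) diag = [2, 2] → torsion [2, 2]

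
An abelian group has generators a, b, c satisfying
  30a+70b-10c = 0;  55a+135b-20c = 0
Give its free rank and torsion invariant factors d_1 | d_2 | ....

Answer: M ≅ ℤ^1 ⊕ ℤ/5 ⊕ ℤ/10

Derivation:
rank_ℚ(R)=2; free=3−2=1
SNF(R) diag = [5, 10] → torsion [5, 10]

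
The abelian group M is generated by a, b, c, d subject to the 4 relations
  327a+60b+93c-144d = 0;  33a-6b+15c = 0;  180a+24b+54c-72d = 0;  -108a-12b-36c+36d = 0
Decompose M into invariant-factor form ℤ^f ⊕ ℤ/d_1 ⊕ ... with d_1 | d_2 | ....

rank_ℚ(R)=4; free=4−4=0
SNF(R) diag = [3, 6, 18, 36] → torsion [3, 6, 18, 36]

Answer: M ≅ ℤ/3 ⊕ ℤ/6 ⊕ ℤ/18 ⊕ ℤ/36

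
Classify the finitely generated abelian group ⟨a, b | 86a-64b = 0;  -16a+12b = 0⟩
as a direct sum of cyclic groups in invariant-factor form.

Answer: M ≅ ℤ/2 ⊕ ℤ/4

Derivation:
rank_ℚ(R)=2; free=2−2=0
SNF(R) diag = [2, 4] → torsion [2, 4]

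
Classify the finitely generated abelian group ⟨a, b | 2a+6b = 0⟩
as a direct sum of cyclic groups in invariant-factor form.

rank_ℚ(R)=1; free=2−1=1
SNF(R) diag = [2] → torsion [2]

Answer: M ≅ ℤ^1 ⊕ ℤ/2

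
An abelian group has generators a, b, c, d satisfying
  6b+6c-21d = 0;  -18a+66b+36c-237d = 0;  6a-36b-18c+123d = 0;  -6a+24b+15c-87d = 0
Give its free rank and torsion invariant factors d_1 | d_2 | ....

Answer: M ≅ ℤ/3 ⊕ ℤ/3 ⊕ ℤ/6 ⊕ ℤ/6

Derivation:
rank_ℚ(R)=4; free=4−4=0
SNF(R) diag = [3, 3, 6, 6] → torsion [3, 3, 6, 6]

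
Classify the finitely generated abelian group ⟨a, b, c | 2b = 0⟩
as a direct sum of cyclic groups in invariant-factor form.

rank_ℚ(R)=1; free=3−1=2
SNF(R) diag = [2] → torsion [2]

Answer: M ≅ ℤ^2 ⊕ ℤ/2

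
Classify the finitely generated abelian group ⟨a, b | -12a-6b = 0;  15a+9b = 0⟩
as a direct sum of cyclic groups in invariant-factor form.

Answer: M ≅ ℤ/3 ⊕ ℤ/6

Derivation:
rank_ℚ(R)=2; free=2−2=0
SNF(R) diag = [3, 6] → torsion [3, 6]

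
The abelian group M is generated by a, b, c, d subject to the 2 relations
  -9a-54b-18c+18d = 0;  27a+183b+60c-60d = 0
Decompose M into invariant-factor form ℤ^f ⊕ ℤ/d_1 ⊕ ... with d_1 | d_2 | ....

rank_ℚ(R)=2; free=4−2=2
SNF(R) diag = [3, 9] → torsion [3, 9]

Answer: M ≅ ℤ^2 ⊕ ℤ/3 ⊕ ℤ/9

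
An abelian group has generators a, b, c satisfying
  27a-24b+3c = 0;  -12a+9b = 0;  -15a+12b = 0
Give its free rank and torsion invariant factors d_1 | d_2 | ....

Answer: M ≅ ℤ/3 ⊕ ℤ/3 ⊕ ℤ/3

Derivation:
rank_ℚ(R)=3; free=3−3=0
SNF(R) diag = [3, 3, 3] → torsion [3, 3, 3]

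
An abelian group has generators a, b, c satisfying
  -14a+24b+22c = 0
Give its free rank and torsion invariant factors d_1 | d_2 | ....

Answer: M ≅ ℤ^2 ⊕ ℤ/2

Derivation:
rank_ℚ(R)=1; free=3−1=2
SNF(R) diag = [2] → torsion [2]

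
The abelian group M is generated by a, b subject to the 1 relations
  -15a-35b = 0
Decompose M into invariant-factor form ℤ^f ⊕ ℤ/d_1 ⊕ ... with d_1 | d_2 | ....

Answer: M ≅ ℤ^1 ⊕ ℤ/5

Derivation:
rank_ℚ(R)=1; free=2−1=1
SNF(R) diag = [5] → torsion [5]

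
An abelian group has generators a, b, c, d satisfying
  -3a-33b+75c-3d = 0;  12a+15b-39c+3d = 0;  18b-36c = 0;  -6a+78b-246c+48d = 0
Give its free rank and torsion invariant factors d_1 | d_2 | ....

rank_ℚ(R)=4; free=4−4=0
SNF(R) diag = [3, 9, 18, 54] → torsion [3, 9, 18, 54]

Answer: M ≅ ℤ/3 ⊕ ℤ/9 ⊕ ℤ/18 ⊕ ℤ/54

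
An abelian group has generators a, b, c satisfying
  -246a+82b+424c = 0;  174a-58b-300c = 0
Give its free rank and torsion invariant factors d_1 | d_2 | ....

Answer: M ≅ ℤ^1 ⊕ ℤ/2 ⊕ ℤ/4

Derivation:
rank_ℚ(R)=2; free=3−2=1
SNF(R) diag = [2, 4] → torsion [2, 4]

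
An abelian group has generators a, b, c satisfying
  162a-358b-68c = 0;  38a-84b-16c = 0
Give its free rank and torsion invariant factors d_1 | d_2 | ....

rank_ℚ(R)=2; free=3−2=1
SNF(R) diag = [2, 2] → torsion [2, 2]

Answer: M ≅ ℤ^1 ⊕ ℤ/2 ⊕ ℤ/2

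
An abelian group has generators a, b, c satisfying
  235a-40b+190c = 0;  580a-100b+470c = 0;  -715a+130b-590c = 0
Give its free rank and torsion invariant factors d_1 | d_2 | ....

rank_ℚ(R)=3; free=3−3=0
SNF(R) diag = [5, 10, 30] → torsion [5, 10, 30]

Answer: M ≅ ℤ/5 ⊕ ℤ/10 ⊕ ℤ/30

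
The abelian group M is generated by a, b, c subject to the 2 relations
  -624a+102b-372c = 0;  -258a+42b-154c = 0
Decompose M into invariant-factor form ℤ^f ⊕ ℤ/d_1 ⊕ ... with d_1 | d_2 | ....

Answer: M ≅ ℤ^1 ⊕ ℤ/2 ⊕ ℤ/6

Derivation:
rank_ℚ(R)=2; free=3−2=1
SNF(R) diag = [2, 6] → torsion [2, 6]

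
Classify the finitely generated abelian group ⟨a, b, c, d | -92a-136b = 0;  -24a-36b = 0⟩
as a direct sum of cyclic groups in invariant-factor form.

rank_ℚ(R)=2; free=4−2=2
SNF(R) diag = [4, 12] → torsion [4, 12]

Answer: M ≅ ℤ^2 ⊕ ℤ/4 ⊕ ℤ/12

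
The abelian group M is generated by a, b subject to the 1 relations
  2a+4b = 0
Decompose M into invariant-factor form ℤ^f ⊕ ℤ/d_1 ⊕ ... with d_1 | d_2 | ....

Answer: M ≅ ℤ^1 ⊕ ℤ/2

Derivation:
rank_ℚ(R)=1; free=2−1=1
SNF(R) diag = [2] → torsion [2]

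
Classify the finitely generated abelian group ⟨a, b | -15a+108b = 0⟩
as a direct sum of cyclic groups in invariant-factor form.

rank_ℚ(R)=1; free=2−1=1
SNF(R) diag = [3] → torsion [3]

Answer: M ≅ ℤ^1 ⊕ ℤ/3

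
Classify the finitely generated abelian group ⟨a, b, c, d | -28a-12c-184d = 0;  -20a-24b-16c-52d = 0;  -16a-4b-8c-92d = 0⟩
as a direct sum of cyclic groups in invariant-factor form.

Answer: M ≅ ℤ^1 ⊕ ℤ/4 ⊕ ℤ/4 ⊕ ℤ/4

Derivation:
rank_ℚ(R)=3; free=4−3=1
SNF(R) diag = [4, 4, 4] → torsion [4, 4, 4]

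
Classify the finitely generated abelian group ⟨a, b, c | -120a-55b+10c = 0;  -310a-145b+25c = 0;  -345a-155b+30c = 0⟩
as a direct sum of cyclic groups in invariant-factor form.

rank_ℚ(R)=3; free=3−3=0
SNF(R) diag = [5, 5, 5] → torsion [5, 5, 5]

Answer: M ≅ ℤ/5 ⊕ ℤ/5 ⊕ ℤ/5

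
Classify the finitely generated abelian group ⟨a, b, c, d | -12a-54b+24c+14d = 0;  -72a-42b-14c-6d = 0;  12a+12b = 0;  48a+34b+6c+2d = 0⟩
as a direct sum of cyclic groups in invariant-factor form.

rank_ℚ(R)=4; free=4−4=0
SNF(R) diag = [2, 2, 4, 12] → torsion [2, 2, 4, 12]

Answer: M ≅ ℤ/2 ⊕ ℤ/2 ⊕ ℤ/4 ⊕ ℤ/12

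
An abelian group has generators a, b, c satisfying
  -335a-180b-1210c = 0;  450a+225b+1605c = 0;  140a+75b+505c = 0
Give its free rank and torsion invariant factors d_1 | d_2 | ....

Answer: M ≅ ℤ/5 ⊕ ℤ/15 ⊕ ℤ/30

Derivation:
rank_ℚ(R)=3; free=3−3=0
SNF(R) diag = [5, 15, 30] → torsion [5, 15, 30]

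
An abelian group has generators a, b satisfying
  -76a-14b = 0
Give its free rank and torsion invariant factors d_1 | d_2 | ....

rank_ℚ(R)=1; free=2−1=1
SNF(R) diag = [2] → torsion [2]

Answer: M ≅ ℤ^1 ⊕ ℤ/2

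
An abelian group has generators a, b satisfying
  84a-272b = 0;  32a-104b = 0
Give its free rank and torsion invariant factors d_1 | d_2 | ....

Answer: M ≅ ℤ/4 ⊕ ℤ/8

Derivation:
rank_ℚ(R)=2; free=2−2=0
SNF(R) diag = [4, 8] → torsion [4, 8]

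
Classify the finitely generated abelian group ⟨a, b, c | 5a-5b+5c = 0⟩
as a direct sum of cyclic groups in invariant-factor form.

rank_ℚ(R)=1; free=3−1=2
SNF(R) diag = [5] → torsion [5]

Answer: M ≅ ℤ^2 ⊕ ℤ/5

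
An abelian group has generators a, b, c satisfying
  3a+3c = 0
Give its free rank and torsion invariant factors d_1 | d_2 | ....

rank_ℚ(R)=1; free=3−1=2
SNF(R) diag = [3] → torsion [3]

Answer: M ≅ ℤ^2 ⊕ ℤ/3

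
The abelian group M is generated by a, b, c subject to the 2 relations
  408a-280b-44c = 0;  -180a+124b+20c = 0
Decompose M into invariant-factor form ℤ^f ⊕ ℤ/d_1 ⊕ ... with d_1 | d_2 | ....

rank_ℚ(R)=2; free=3−2=1
SNF(R) diag = [4, 12] → torsion [4, 12]

Answer: M ≅ ℤ^1 ⊕ ℤ/4 ⊕ ℤ/12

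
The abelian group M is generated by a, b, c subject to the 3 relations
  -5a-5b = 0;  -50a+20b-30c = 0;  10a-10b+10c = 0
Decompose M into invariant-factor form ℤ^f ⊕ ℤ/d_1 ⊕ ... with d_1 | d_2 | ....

Answer: M ≅ ℤ/5 ⊕ ℤ/10 ⊕ ℤ/10

Derivation:
rank_ℚ(R)=3; free=3−3=0
SNF(R) diag = [5, 10, 10] → torsion [5, 10, 10]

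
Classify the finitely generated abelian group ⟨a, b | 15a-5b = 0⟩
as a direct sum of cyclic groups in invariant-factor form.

Answer: M ≅ ℤ^1 ⊕ ℤ/5

Derivation:
rank_ℚ(R)=1; free=2−1=1
SNF(R) diag = [5] → torsion [5]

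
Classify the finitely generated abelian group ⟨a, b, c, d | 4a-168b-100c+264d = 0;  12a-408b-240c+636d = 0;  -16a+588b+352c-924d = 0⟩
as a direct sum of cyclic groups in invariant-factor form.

Answer: M ≅ ℤ^1 ⊕ ℤ/4 ⊕ ℤ/12 ⊕ ℤ/36

Derivation:
rank_ℚ(R)=3; free=4−3=1
SNF(R) diag = [4, 12, 36] → torsion [4, 12, 36]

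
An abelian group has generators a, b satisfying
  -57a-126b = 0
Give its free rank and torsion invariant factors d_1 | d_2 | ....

rank_ℚ(R)=1; free=2−1=1
SNF(R) diag = [3] → torsion [3]

Answer: M ≅ ℤ^1 ⊕ ℤ/3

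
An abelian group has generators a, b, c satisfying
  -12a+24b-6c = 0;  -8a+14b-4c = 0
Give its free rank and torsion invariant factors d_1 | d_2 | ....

Answer: M ≅ ℤ^1 ⊕ ℤ/2 ⊕ ℤ/6

Derivation:
rank_ℚ(R)=2; free=3−2=1
SNF(R) diag = [2, 6] → torsion [2, 6]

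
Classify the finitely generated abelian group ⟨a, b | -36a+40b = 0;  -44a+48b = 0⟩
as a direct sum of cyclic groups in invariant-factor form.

rank_ℚ(R)=2; free=2−2=0
SNF(R) diag = [4, 8] → torsion [4, 8]

Answer: M ≅ ℤ/4 ⊕ ℤ/8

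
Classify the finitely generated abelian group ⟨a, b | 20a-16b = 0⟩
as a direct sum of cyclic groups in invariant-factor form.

Answer: M ≅ ℤ^1 ⊕ ℤ/4

Derivation:
rank_ℚ(R)=1; free=2−1=1
SNF(R) diag = [4] → torsion [4]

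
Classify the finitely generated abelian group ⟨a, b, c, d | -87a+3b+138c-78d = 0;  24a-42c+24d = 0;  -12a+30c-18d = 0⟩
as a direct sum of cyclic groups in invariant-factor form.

rank_ℚ(R)=3; free=4−3=1
SNF(R) diag = [3, 6, 6] → torsion [3, 6, 6]

Answer: M ≅ ℤ^1 ⊕ ℤ/3 ⊕ ℤ/6 ⊕ ℤ/6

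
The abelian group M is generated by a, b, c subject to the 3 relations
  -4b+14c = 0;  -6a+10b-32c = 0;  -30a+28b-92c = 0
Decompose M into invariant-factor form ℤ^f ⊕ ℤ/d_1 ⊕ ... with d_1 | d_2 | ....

Answer: M ≅ ℤ/2 ⊕ ℤ/6 ⊕ ℤ/18

Derivation:
rank_ℚ(R)=3; free=3−3=0
SNF(R) diag = [2, 6, 18] → torsion [2, 6, 18]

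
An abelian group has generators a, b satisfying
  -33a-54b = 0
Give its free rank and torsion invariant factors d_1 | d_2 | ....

rank_ℚ(R)=1; free=2−1=1
SNF(R) diag = [3] → torsion [3]

Answer: M ≅ ℤ^1 ⊕ ℤ/3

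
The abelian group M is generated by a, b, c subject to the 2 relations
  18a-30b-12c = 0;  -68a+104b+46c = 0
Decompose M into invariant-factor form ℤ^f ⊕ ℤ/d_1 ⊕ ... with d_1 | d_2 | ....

rank_ℚ(R)=2; free=3−2=1
SNF(R) diag = [2, 6] → torsion [2, 6]

Answer: M ≅ ℤ^1 ⊕ ℤ/2 ⊕ ℤ/6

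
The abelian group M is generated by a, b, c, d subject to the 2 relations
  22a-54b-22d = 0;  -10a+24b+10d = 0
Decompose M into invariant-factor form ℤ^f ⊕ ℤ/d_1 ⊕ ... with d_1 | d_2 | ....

Answer: M ≅ ℤ^2 ⊕ ℤ/2 ⊕ ℤ/6

Derivation:
rank_ℚ(R)=2; free=4−2=2
SNF(R) diag = [2, 6] → torsion [2, 6]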